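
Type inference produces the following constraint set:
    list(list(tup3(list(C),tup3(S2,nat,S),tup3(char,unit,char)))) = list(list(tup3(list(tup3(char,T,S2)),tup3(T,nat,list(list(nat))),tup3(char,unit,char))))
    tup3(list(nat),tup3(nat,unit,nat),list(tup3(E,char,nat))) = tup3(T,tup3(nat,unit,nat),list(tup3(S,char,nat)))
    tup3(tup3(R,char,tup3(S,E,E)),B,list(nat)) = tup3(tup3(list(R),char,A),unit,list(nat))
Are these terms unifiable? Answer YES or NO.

NO

Decompose list/1: list(tup3(list(C),tup3(S2,nat,S),tup3(char,unit,char))) = list(tup3(list(tup3(char,T,S2)),tup3(T,nat,list(list(nat))),tup3(char,unit,char))).
Decompose list/1: tup3(list(C),tup3(S2,nat,S),tup3(char,unit,char)) = tup3(list(tup3(char,T,S2)),tup3(T,nat,list(list(nat))),tup3(char,unit,char)).
Decompose tup3/3: list(C) = list(tup3(char,T,S2)),  tup3(S2,nat,S) = tup3(T,nat,list(list(nat))),  tup3(char,unit,char) = tup3(char,unit,char).
Decompose list/1: C = tup3(char,T,S2).
Bind C := tup3(char,T,S2); no other remaining equation mentions C.
Decompose tup3/3: S2 = T,  nat = nat,  S = list(list(nat)).
Bind S2 := T; no other remaining equation mentions S2. Substituting into the earlier binding gives C := tup3(char,T,T).
Delete trivial equation nat = nat.
Bind S := list(list(nat)); substituting into the 2 remaining equations that mention S gives: tup3(list(nat),tup3(nat,unit,nat),list(tup3(E,char,nat))) = tup3(T,tup3(nat,unit,nat),list(tup3(list(list(nat)),char,nat))),  tup3(tup3(R,char,tup3(list(list(nat)),E,E)),B,list(nat)) = tup3(tup3(list(R),char,A),unit,list(nat)).
Delete trivial equation tup3(char,unit,char) = tup3(char,unit,char).
Decompose tup3/3: list(nat) = T,  tup3(nat,unit,nat) = tup3(nat,unit,nat),  list(tup3(E,char,nat)) = list(tup3(list(list(nat)),char,nat)).
Bind T := list(nat); no other remaining equation mentions T. Substituting into the earlier bindings gives C := tup3(char,list(nat),list(nat)), S2 := list(nat).
Delete trivial equation tup3(nat,unit,nat) = tup3(nat,unit,nat).
Decompose list/1: tup3(E,char,nat) = tup3(list(list(nat)),char,nat).
Decompose tup3/3: E = list(list(nat)),  char = char,  nat = nat.
Bind E := list(list(nat)); substituting into the one remaining equation that mentions E gives: tup3(tup3(R,char,tup3(list(list(nat)),list(list(nat)),list(list(nat)))),B,list(nat)) = tup3(tup3(list(R),char,A),unit,list(nat)).
Delete trivial equation char = char.
Delete trivial equation nat = nat.
Decompose tup3/3: tup3(R,char,tup3(list(list(nat)),list(list(nat)),list(list(nat)))) = tup3(list(R),char,A),  B = unit,  list(nat) = list(nat).
Decompose tup3/3: R = list(R),  char = char,  tup3(list(list(nat)),list(list(nat)),list(list(nat))) = A.
Occurs check fails: R occurs in list(R); the equation R = list(R) has no finite solution.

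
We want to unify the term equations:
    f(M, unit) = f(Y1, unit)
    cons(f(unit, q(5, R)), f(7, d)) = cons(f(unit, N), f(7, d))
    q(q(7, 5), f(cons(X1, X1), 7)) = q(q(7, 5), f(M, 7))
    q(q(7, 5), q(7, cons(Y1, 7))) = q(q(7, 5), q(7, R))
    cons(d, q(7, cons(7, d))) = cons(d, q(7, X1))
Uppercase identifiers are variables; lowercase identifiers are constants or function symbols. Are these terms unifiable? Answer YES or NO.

YES

Decompose f/2: M = Y1,  unit = unit.
Bind M := Y1; substituting into the one remaining equation that mentions M gives: q(q(7, 5), f(cons(X1, X1), 7)) = q(q(7, 5), f(Y1, 7)).
Delete trivial equation unit = unit.
Decompose cons/2: f(unit, q(5, R)) = f(unit, N),  f(7, d) = f(7, d).
Decompose f/2: unit = unit,  q(5, R) = N.
Delete trivial equation unit = unit.
Bind N := q(5, R); no other remaining equation mentions N.
Delete trivial equation f(7, d) = f(7, d).
Decompose q/2: q(7, 5) = q(7, 5),  f(cons(X1, X1), 7) = f(Y1, 7).
Delete trivial equation q(7, 5) = q(7, 5).
Decompose f/2: cons(X1, X1) = Y1,  7 = 7.
Bind Y1 := cons(X1, X1); substituting into the one remaining equation that mentions Y1 gives: q(q(7, 5), q(7, cons(cons(X1, X1), 7))) = q(q(7, 5), q(7, R)). Substituting into the earlier binding gives M := cons(X1, X1).
Delete trivial equation 7 = 7.
Decompose q/2: q(7, 5) = q(7, 5),  q(7, cons(cons(X1, X1), 7)) = q(7, R).
Delete trivial equation q(7, 5) = q(7, 5).
Decompose q/2: 7 = 7,  cons(cons(X1, X1), 7) = R.
Delete trivial equation 7 = 7.
Bind R := cons(cons(X1, X1), 7); no other remaining equation mentions R. Substituting into the earlier binding gives N := q(5, cons(cons(X1, X1), 7)).
Decompose cons/2: d = d,  q(7, cons(7, d)) = q(7, X1).
Delete trivial equation d = d.
Decompose q/2: 7 = 7,  cons(7, d) = X1.
Delete trivial equation 7 = 7.
Bind X1 := cons(7, d). Substituting into the earlier bindings gives M := cons(cons(7, d), cons(7, d)), N := q(5, cons(cons(cons(7, d), cons(7, d)), 7)), Y1 := cons(cons(7, d), cons(7, d)), R := cons(cons(cons(7, d), cons(7, d)), 7).
No equations remain and no clash or occurs-check failure arose, so a unifier exists.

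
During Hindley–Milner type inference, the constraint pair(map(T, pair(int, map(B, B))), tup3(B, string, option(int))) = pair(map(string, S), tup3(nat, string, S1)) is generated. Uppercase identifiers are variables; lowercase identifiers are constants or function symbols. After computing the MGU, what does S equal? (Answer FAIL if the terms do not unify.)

pair(int, map(nat, nat))

Decompose pair/2: map(T, pair(int, map(B, B))) = map(string, S),  tup3(B, string, option(int)) = tup3(nat, string, S1).
Decompose map/2: T = string,  pair(int, map(B, B)) = S.
Bind T := string; no other remaining equation mentions T.
Bind S := pair(int, map(B, B)); no other remaining equation mentions S.
Decompose tup3/3: B = nat,  string = string,  option(int) = S1.
Bind B := nat; no other remaining equation mentions B. Substituting into the earlier binding gives S := pair(int, map(nat, nat)).
Delete trivial equation string = string.
Bind S1 := option(int).
MGU = { T ↦ string, S ↦ pair(int, map(nat, nat)), B ↦ nat, S1 ↦ option(int) }, so S ↦ pair(int, map(nat, nat)).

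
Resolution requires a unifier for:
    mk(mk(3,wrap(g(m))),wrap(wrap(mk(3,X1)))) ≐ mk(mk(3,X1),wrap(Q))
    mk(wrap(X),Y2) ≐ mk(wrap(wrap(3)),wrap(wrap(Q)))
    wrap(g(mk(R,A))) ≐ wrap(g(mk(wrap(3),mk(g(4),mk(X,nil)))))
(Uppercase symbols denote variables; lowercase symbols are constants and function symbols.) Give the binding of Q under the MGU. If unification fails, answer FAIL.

wrap(mk(3,wrap(g(m))))

Decompose mk/2: mk(3,wrap(g(m))) ≐ mk(3,X1),  wrap(wrap(mk(3,X1))) ≐ wrap(Q).
Decompose mk/2: 3 ≐ 3,  wrap(g(m)) ≐ X1.
Delete trivial equation 3 ≐ 3.
Bind X1 := wrap(g(m)); substituting into the one remaining equation that mentions X1 gives: wrap(wrap(mk(3,wrap(g(m))))) ≐ wrap(Q).
Decompose wrap/1: wrap(mk(3,wrap(g(m)))) ≐ Q.
Bind Q := wrap(mk(3,wrap(g(m)))); substituting into the one remaining equation that mentions Q gives: mk(wrap(X),Y2) ≐ mk(wrap(wrap(3)),wrap(wrap(wrap(mk(3,wrap(g(m))))))).
Decompose mk/2: wrap(X) ≐ wrap(wrap(3)),  Y2 ≐ wrap(wrap(wrap(mk(3,wrap(g(m)))))).
Decompose wrap/1: X ≐ wrap(3).
Bind X := wrap(3); substituting into the one remaining equation that mentions X gives: wrap(g(mk(R,A))) ≐ wrap(g(mk(wrap(3),mk(g(4),mk(wrap(3),nil))))).
Bind Y2 := wrap(wrap(wrap(mk(3,wrap(g(m)))))); no other remaining equation mentions Y2.
Decompose wrap/1: g(mk(R,A)) ≐ g(mk(wrap(3),mk(g(4),mk(wrap(3),nil)))).
Decompose g/1: mk(R,A) ≐ mk(wrap(3),mk(g(4),mk(wrap(3),nil))).
Decompose mk/2: R ≐ wrap(3),  A ≐ mk(g(4),mk(wrap(3),nil)).
Bind R := wrap(3); no other remaining equation mentions R.
Bind A := mk(g(4),mk(wrap(3),nil)).
MGU = { X1 -> wrap(g(m)), Q -> wrap(mk(3,wrap(g(m)))), X -> wrap(3), Y2 -> wrap(wrap(wrap(mk(3,wrap(g(m)))))), R -> wrap(3), A -> mk(g(4),mk(wrap(3),nil)) }, so Q -> wrap(mk(3,wrap(g(m)))).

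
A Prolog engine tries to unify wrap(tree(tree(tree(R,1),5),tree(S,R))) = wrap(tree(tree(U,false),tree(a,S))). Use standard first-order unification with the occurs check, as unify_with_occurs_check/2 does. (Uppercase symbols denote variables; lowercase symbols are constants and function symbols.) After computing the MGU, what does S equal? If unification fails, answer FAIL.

Decompose wrap/1: tree(tree(tree(R,1),5),tree(S,R)) = tree(tree(U,false),tree(a,S)).
Decompose tree/2: tree(tree(R,1),5) = tree(U,false),  tree(S,R) = tree(a,S).
Decompose tree/2: tree(R,1) = U,  5 = false.
Bind U := tree(R,1); no other remaining equation mentions U.
Clash: constants 5 and false differ; no unifier exists.

FAIL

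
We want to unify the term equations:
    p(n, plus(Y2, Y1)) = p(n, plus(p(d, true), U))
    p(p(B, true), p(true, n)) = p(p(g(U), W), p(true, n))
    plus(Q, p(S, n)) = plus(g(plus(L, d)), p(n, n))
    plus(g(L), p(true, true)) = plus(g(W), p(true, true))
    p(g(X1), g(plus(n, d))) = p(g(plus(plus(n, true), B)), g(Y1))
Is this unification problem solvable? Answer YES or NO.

Decompose p/2: n = n,  plus(Y2, Y1) = plus(p(d, true), U).
Delete trivial equation n = n.
Decompose plus/2: Y2 = p(d, true),  Y1 = U.
Bind Y2 := p(d, true); no other remaining equation mentions Y2.
Bind Y1 := U; substituting into the one remaining equation that mentions Y1 gives: p(g(X1), g(plus(n, d))) = p(g(plus(plus(n, true), B)), g(U)).
Decompose p/2: p(B, true) = p(g(U), W),  p(true, n) = p(true, n).
Decompose p/2: B = g(U),  true = W.
Bind B := g(U); substituting into the one remaining equation that mentions B gives: p(g(X1), g(plus(n, d))) = p(g(plus(plus(n, true), g(U))), g(U)).
Bind W := true; substituting into the one remaining equation that mentions W gives: plus(g(L), p(true, true)) = plus(g(true), p(true, true)).
Delete trivial equation p(true, n) = p(true, n).
Decompose plus/2: Q = g(plus(L, d)),  p(S, n) = p(n, n).
Bind Q := g(plus(L, d)); no other remaining equation mentions Q.
Decompose p/2: S = n,  n = n.
Bind S := n; no other remaining equation mentions S.
Delete trivial equation n = n.
Decompose plus/2: g(L) = g(true),  p(true, true) = p(true, true).
Decompose g/1: L = true.
Bind L := true; no other remaining equation mentions L. Substituting into the earlier binding gives Q := g(plus(true, d)).
Delete trivial equation p(true, true) = p(true, true).
Decompose p/2: g(X1) = g(plus(plus(n, true), g(U))),  g(plus(n, d)) = g(U).
Decompose g/1: X1 = plus(plus(n, true), g(U)).
Bind X1 := plus(plus(n, true), g(U)); no other remaining equation mentions X1.
Decompose g/1: plus(n, d) = U.
Bind U := plus(n, d). Substituting into the earlier bindings gives Y1 := plus(n, d), B := g(plus(n, d)), X1 := plus(plus(n, true), g(plus(n, d))).
No equations remain and no clash or occurs-check failure arose, so a unifier exists.

YES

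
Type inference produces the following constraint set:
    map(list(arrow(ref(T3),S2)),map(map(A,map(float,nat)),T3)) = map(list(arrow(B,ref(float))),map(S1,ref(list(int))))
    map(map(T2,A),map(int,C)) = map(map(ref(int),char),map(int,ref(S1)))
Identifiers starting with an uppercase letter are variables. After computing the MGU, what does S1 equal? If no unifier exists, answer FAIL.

map(char,map(float,nat))

Decompose map/2: list(arrow(ref(T3),S2)) = list(arrow(B,ref(float))),  map(map(A,map(float,nat)),T3) = map(S1,ref(list(int))).
Decompose list/1: arrow(ref(T3),S2) = arrow(B,ref(float)).
Decompose arrow/2: ref(T3) = B,  S2 = ref(float).
Bind B := ref(T3); no other remaining equation mentions B.
Bind S2 := ref(float); no other remaining equation mentions S2.
Decompose map/2: map(A,map(float,nat)) = S1,  T3 = ref(list(int)).
Bind S1 := map(A,map(float,nat)); substituting into the one remaining equation that mentions S1 gives: map(map(T2,A),map(int,C)) = map(map(ref(int),char),map(int,ref(map(A,map(float,nat))))).
Bind T3 := ref(list(int)); no other remaining equation mentions T3. Substituting into the earlier binding gives B := ref(ref(list(int))).
Decompose map/2: map(T2,A) = map(ref(int),char),  map(int,C) = map(int,ref(map(A,map(float,nat)))).
Decompose map/2: T2 = ref(int),  A = char.
Bind T2 := ref(int); no other remaining equation mentions T2.
Bind A := char; substituting into the remaining equation gives: map(int,C) = map(int,ref(map(char,map(float,nat)))). Substituting into the earlier binding gives S1 := map(char,map(float,nat)).
Decompose map/2: int = int,  C = ref(map(char,map(float,nat))).
Delete trivial equation int = int.
Bind C := ref(map(char,map(float,nat))).
MGU = { B ↦ ref(ref(list(int))), S2 ↦ ref(float), S1 ↦ map(char,map(float,nat)), T3 ↦ ref(list(int)), T2 ↦ ref(int), A ↦ char, C ↦ ref(map(char,map(float,nat))) }, so S1 ↦ map(char,map(float,nat)).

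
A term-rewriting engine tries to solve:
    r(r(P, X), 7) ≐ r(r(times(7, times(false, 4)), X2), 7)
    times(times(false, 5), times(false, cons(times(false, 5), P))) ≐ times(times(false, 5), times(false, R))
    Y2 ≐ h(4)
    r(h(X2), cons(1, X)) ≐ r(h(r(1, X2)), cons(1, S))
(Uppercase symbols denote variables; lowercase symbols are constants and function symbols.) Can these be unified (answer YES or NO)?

NO

Decompose r/2: r(P, X) ≐ r(times(7, times(false, 4)), X2),  7 ≐ 7.
Decompose r/2: P ≐ times(7, times(false, 4)),  X ≐ X2.
Bind P := times(7, times(false, 4)); substituting into the one remaining equation that mentions P gives: times(times(false, 5), times(false, cons(times(false, 5), times(7, times(false, 4))))) ≐ times(times(false, 5), times(false, R)).
Bind X := X2; substituting into the one remaining equation that mentions X gives: r(h(X2), cons(1, X2)) ≐ r(h(r(1, X2)), cons(1, S)).
Delete trivial equation 7 ≐ 7.
Decompose times/2: times(false, 5) ≐ times(false, 5),  times(false, cons(times(false, 5), times(7, times(false, 4)))) ≐ times(false, R).
Delete trivial equation times(false, 5) ≐ times(false, 5).
Decompose times/2: false ≐ false,  cons(times(false, 5), times(7, times(false, 4))) ≐ R.
Delete trivial equation false ≐ false.
Bind R := cons(times(false, 5), times(7, times(false, 4))); no other remaining equation mentions R.
Bind Y2 := h(4); no other remaining equation mentions Y2.
Decompose r/2: h(X2) ≐ h(r(1, X2)),  cons(1, X2) ≐ cons(1, S).
Decompose h/1: X2 ≐ r(1, X2).
Occurs check fails: X2 occurs in r(1, X2); the equation X2 ≐ r(1, X2) has no finite solution.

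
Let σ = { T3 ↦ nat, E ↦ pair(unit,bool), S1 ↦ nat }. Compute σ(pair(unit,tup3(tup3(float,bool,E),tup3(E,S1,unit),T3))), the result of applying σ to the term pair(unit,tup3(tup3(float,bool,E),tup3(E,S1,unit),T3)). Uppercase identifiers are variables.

Replace each occurrence of T3 with nat.
Replace each occurrence of E with pair(unit,bool).
Replace each occurrence of S1 with nat.
Result: pair(unit,tup3(tup3(float,bool,pair(unit,bool)),tup3(pair(unit,bool),nat,unit),nat)).

pair(unit,tup3(tup3(float,bool,pair(unit,bool)),tup3(pair(unit,bool),nat,unit),nat))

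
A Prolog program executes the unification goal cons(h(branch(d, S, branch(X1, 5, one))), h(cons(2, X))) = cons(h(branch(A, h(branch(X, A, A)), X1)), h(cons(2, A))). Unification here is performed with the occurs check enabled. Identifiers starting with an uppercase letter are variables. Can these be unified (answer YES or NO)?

NO

Decompose cons/2: h(branch(d, S, branch(X1, 5, one))) = h(branch(A, h(branch(X, A, A)), X1)),  h(cons(2, X)) = h(cons(2, A)).
Decompose h/1: branch(d, S, branch(X1, 5, one)) = branch(A, h(branch(X, A, A)), X1).
Decompose branch/3: d = A,  S = h(branch(X, A, A)),  branch(X1, 5, one) = X1.
Bind A := d; substituting into the 2 remaining equations that mention A gives: S = h(branch(X, d, d)),  h(cons(2, X)) = h(cons(2, d)).
Bind S := h(branch(X, d, d)); no other remaining equation mentions S.
Occurs check fails: X1 occurs in branch(X1, 5, one); the equation X1 = branch(X1, 5, one) has no finite solution.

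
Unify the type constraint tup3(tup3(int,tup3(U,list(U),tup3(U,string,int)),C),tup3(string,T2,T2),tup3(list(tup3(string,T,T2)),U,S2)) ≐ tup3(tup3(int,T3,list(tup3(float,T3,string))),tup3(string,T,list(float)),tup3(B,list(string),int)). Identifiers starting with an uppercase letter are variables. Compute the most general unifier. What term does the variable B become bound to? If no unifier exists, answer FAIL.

Decompose tup3/3: tup3(int,tup3(U,list(U),tup3(U,string,int)),C) ≐ tup3(int,T3,list(tup3(float,T3,string))),  tup3(string,T2,T2) ≐ tup3(string,T,list(float)),  tup3(list(tup3(string,T,T2)),U,S2) ≐ tup3(B,list(string),int).
Decompose tup3/3: int ≐ int,  tup3(U,list(U),tup3(U,string,int)) ≐ T3,  C ≐ list(tup3(float,T3,string)).
Delete trivial equation int ≐ int.
Bind T3 := tup3(U,list(U),tup3(U,string,int)); substituting into the one remaining equation that mentions T3 gives: C ≐ list(tup3(float,tup3(U,list(U),tup3(U,string,int)),string)).
Bind C := list(tup3(float,tup3(U,list(U),tup3(U,string,int)),string)); no other remaining equation mentions C.
Decompose tup3/3: string ≐ string,  T2 ≐ T,  T2 ≐ list(float).
Delete trivial equation string ≐ string.
Bind T2 := T; substituting into the remaining equations gives: T ≐ list(float),  tup3(list(tup3(string,T,T)),U,S2) ≐ tup3(B,list(string),int).
Bind T := list(float); substituting into the remaining equation gives: tup3(list(tup3(string,list(float),list(float))),U,S2) ≐ tup3(B,list(string),int). Substituting into the earlier binding gives T2 := list(float).
Decompose tup3/3: list(tup3(string,list(float),list(float))) ≐ B,  U ≐ list(string),  S2 ≐ int.
Bind B := list(tup3(string,list(float),list(float))); no other remaining equation mentions B.
Bind U := list(string); no other remaining equation mentions U. Substituting into the earlier bindings gives T3 := tup3(list(string),list(list(string)),tup3(list(string),string,int)), C := list(tup3(float,tup3(list(string),list(list(string)),tup3(list(string),string,int)),string)).
Bind S2 := int.
MGU = { T3 ↦ tup3(list(string),list(list(string)),tup3(list(string),string,int)), C ↦ list(tup3(float,tup3(list(string),list(list(string)),tup3(list(string),string,int)),string)), T2 ↦ list(float), T ↦ list(float), B ↦ list(tup3(string,list(float),list(float))), U ↦ list(string), S2 ↦ int }, so B ↦ list(tup3(string,list(float),list(float))).

list(tup3(string,list(float),list(float)))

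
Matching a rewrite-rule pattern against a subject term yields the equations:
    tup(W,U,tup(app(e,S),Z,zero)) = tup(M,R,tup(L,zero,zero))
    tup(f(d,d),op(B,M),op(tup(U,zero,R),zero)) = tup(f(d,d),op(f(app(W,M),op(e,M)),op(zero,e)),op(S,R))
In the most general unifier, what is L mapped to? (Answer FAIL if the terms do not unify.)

app(e,tup(zero,zero,zero))

Decompose tup/3: W = M,  U = R,  tup(app(e,S),Z,zero) = tup(L,zero,zero).
Bind W := M; substituting into the one remaining equation that mentions W gives: tup(f(d,d),op(B,M),op(tup(U,zero,R),zero)) = tup(f(d,d),op(f(app(M,M),op(e,M)),op(zero,e)),op(S,R)).
Bind U := R; substituting into the one remaining equation that mentions U gives: tup(f(d,d),op(B,M),op(tup(R,zero,R),zero)) = tup(f(d,d),op(f(app(M,M),op(e,M)),op(zero,e)),op(S,R)).
Decompose tup/3: app(e,S) = L,  Z = zero,  zero = zero.
Bind L := app(e,S); no other remaining equation mentions L.
Bind Z := zero; no other remaining equation mentions Z.
Delete trivial equation zero = zero.
Decompose tup/3: f(d,d) = f(d,d),  op(B,M) = op(f(app(M,M),op(e,M)),op(zero,e)),  op(tup(R,zero,R),zero) = op(S,R).
Delete trivial equation f(d,d) = f(d,d).
Decompose op/2: B = f(app(M,M),op(e,M)),  M = op(zero,e).
Bind B := f(app(M,M),op(e,M)); no other remaining equation mentions B.
Bind M := op(zero,e); no other remaining equation mentions M. Substituting into the earlier bindings gives W := op(zero,e), B := f(app(op(zero,e),op(zero,e)),op(e,op(zero,e))).
Decompose op/2: tup(R,zero,R) = S,  zero = R.
Bind S := tup(R,zero,R); no other remaining equation mentions S. Substituting into the earlier binding gives L := app(e,tup(R,zero,R)).
Bind R := zero. Substituting into the earlier bindings gives U := zero, L := app(e,tup(zero,zero,zero)), S := tup(zero,zero,zero).
MGU = { W := op(zero,e), U := zero, L := app(e,tup(zero,zero,zero)), Z := zero, B := f(app(op(zero,e),op(zero,e)),op(e,op(zero,e))), M := op(zero,e), S := tup(zero,zero,zero), R := zero }, so L := app(e,tup(zero,zero,zero)).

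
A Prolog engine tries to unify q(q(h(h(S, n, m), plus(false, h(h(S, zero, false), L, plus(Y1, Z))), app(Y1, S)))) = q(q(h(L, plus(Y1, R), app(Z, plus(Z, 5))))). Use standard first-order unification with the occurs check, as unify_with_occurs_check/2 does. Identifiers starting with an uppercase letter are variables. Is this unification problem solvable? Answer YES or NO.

Decompose q/1: q(h(h(S, n, m), plus(false, h(h(S, zero, false), L, plus(Y1, Z))), app(Y1, S))) = q(h(L, plus(Y1, R), app(Z, plus(Z, 5)))).
Decompose q/1: h(h(S, n, m), plus(false, h(h(S, zero, false), L, plus(Y1, Z))), app(Y1, S)) = h(L, plus(Y1, R), app(Z, plus(Z, 5))).
Decompose h/3: h(S, n, m) = L,  plus(false, h(h(S, zero, false), L, plus(Y1, Z))) = plus(Y1, R),  app(Y1, S) = app(Z, plus(Z, 5)).
Bind L := h(S, n, m); substituting into the one remaining equation that mentions L gives: plus(false, h(h(S, zero, false), h(S, n, m), plus(Y1, Z))) = plus(Y1, R).
Decompose plus/2: false = Y1,  h(h(S, zero, false), h(S, n, m), plus(Y1, Z)) = R.
Bind Y1 := false; substituting into the remaining equations gives: h(h(S, zero, false), h(S, n, m), plus(false, Z)) = R,  app(false, S) = app(Z, plus(Z, 5)).
Bind R := h(h(S, zero, false), h(S, n, m), plus(false, Z)); no other remaining equation mentions R.
Decompose app/2: false = Z,  S = plus(Z, 5).
Bind Z := false; substituting into the remaining equation gives: S = plus(false, 5). Substituting into the earlier binding gives R := h(h(S, zero, false), h(S, n, m), plus(false, false)).
Bind S := plus(false, 5). Substituting into the earlier bindings gives L := h(plus(false, 5), n, m), R := h(h(plus(false, 5), zero, false), h(plus(false, 5), n, m), plus(false, false)).
No equations remain and no clash or occurs-check failure arose, so a unifier exists.

YES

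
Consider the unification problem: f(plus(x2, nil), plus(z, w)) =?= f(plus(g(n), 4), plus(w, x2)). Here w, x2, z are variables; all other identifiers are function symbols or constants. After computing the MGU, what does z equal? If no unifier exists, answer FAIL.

Decompose f/2: plus(x2, nil) =?= plus(g(n), 4),  plus(z, w) =?= plus(w, x2).
Decompose plus/2: x2 =?= g(n),  nil =?= 4.
Bind x2 := g(n); substituting into the one remaining equation that mentions x2 gives: plus(z, w) =?= plus(w, g(n)).
Clash: constants nil and 4 differ; no unifier exists.

FAIL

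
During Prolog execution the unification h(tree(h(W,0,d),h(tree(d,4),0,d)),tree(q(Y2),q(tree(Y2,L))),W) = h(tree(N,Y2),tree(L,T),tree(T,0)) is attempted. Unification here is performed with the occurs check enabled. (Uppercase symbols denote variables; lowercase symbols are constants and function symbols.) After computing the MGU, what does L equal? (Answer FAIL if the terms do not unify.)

Decompose h/3: tree(h(W,0,d),h(tree(d,4),0,d)) = tree(N,Y2),  tree(q(Y2),q(tree(Y2,L))) = tree(L,T),  W = tree(T,0).
Decompose tree/2: h(W,0,d) = N,  h(tree(d,4),0,d) = Y2.
Bind N := h(W,0,d); no other remaining equation mentions N.
Bind Y2 := h(tree(d,4),0,d); substituting into the one remaining equation that mentions Y2 gives: tree(q(h(tree(d,4),0,d)),q(tree(h(tree(d,4),0,d),L))) = tree(L,T).
Decompose tree/2: q(h(tree(d,4),0,d)) = L,  q(tree(h(tree(d,4),0,d),L)) = T.
Bind L := q(h(tree(d,4),0,d)); substituting into the one remaining equation that mentions L gives: q(tree(h(tree(d,4),0,d),q(h(tree(d,4),0,d)))) = T.
Bind T := q(tree(h(tree(d,4),0,d),q(h(tree(d,4),0,d)))); substituting into the remaining equation gives: W = tree(q(tree(h(tree(d,4),0,d),q(h(tree(d,4),0,d)))),0).
Bind W := tree(q(tree(h(tree(d,4),0,d),q(h(tree(d,4),0,d)))),0). Substituting into the earlier binding gives N := h(tree(q(tree(h(tree(d,4),0,d),q(h(tree(d,4),0,d)))),0),0,d).
MGU = { N ↦ h(tree(q(tree(h(tree(d,4),0,d),q(h(tree(d,4),0,d)))),0),0,d), Y2 ↦ h(tree(d,4),0,d), L ↦ q(h(tree(d,4),0,d)), T ↦ q(tree(h(tree(d,4),0,d),q(h(tree(d,4),0,d)))), W ↦ tree(q(tree(h(tree(d,4),0,d),q(h(tree(d,4),0,d)))),0) }, so L ↦ q(h(tree(d,4),0,d)).

q(h(tree(d,4),0,d))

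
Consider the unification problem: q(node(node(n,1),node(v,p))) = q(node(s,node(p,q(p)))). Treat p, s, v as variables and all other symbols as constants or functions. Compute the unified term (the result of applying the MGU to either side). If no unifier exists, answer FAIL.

Decompose q/1: node(node(n,1),node(v,p)) = node(s,node(p,q(p))).
Decompose node/2: node(n,1) = s,  node(v,p) = node(p,q(p)).
Bind s := node(n,1); no other remaining equation mentions s.
Decompose node/2: v = p,  p = q(p).
Bind v := p; no other remaining equation mentions v.
Occurs check fails: p occurs in q(p); the equation p = q(p) has no finite solution.

FAIL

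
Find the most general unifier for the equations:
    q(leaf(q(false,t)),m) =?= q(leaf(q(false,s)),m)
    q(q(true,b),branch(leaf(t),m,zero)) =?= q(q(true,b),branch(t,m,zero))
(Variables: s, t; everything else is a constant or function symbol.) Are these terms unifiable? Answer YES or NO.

NO

Decompose q/2: leaf(q(false,t)) =?= leaf(q(false,s)),  m =?= m.
Decompose leaf/1: q(false,t) =?= q(false,s).
Decompose q/2: false =?= false,  t =?= s.
Delete trivial equation false =?= false.
Bind t := s; substituting into the one remaining equation that mentions t gives: q(q(true,b),branch(leaf(s),m,zero)) =?= q(q(true,b),branch(s,m,zero)).
Delete trivial equation m =?= m.
Decompose q/2: q(true,b) =?= q(true,b),  branch(leaf(s),m,zero) =?= branch(s,m,zero).
Delete trivial equation q(true,b) =?= q(true,b).
Decompose branch/3: leaf(s) =?= s,  m =?= m,  zero =?= zero.
Occurs check fails: s occurs in leaf(s); the equation s =?= leaf(s) has no finite solution.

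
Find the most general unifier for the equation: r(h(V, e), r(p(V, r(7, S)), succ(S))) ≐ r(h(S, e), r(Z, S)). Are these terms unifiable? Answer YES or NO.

Decompose r/2: h(V, e) ≐ h(S, e),  r(p(V, r(7, S)), succ(S)) ≐ r(Z, S).
Decompose h/2: V ≐ S,  e ≐ e.
Bind V := S; substituting into the one remaining equation that mentions V gives: r(p(S, r(7, S)), succ(S)) ≐ r(Z, S).
Delete trivial equation e ≐ e.
Decompose r/2: p(S, r(7, S)) ≐ Z,  succ(S) ≐ S.
Bind Z := p(S, r(7, S)); no other remaining equation mentions Z.
Occurs check fails: S occurs in succ(S); the equation S ≐ succ(S) has no finite solution.

NO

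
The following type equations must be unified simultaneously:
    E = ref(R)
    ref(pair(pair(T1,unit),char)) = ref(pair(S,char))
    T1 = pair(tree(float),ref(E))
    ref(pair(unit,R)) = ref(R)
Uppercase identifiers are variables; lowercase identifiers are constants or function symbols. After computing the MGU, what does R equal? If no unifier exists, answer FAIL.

Bind E := ref(R); substituting into the one remaining equation that mentions E gives: T1 = pair(tree(float),ref(ref(R))).
Decompose ref/1: pair(pair(T1,unit),char) = pair(S,char).
Decompose pair/2: pair(T1,unit) = S,  char = char.
Bind S := pair(T1,unit); no other remaining equation mentions S.
Delete trivial equation char = char.
Bind T1 := pair(tree(float),ref(ref(R))); no other remaining equation mentions T1. Substituting into the earlier binding gives S := pair(pair(tree(float),ref(ref(R))),unit).
Decompose ref/1: pair(unit,R) = R.
Occurs check fails: R occurs in pair(unit,R); the equation R = pair(unit,R) has no finite solution.

FAIL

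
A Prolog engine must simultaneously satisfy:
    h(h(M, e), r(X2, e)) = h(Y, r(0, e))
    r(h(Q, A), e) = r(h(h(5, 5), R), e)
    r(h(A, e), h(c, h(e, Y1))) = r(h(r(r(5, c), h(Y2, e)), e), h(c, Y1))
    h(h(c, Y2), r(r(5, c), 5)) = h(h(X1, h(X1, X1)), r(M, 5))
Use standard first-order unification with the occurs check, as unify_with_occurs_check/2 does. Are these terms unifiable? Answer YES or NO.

NO

Decompose h/2: h(M, e) = Y,  r(X2, e) = r(0, e).
Bind Y := h(M, e); no other remaining equation mentions Y.
Decompose r/2: X2 = 0,  e = e.
Bind X2 := 0; no other remaining equation mentions X2.
Delete trivial equation e = e.
Decompose r/2: h(Q, A) = h(h(5, 5), R),  e = e.
Decompose h/2: Q = h(5, 5),  A = R.
Bind Q := h(5, 5); no other remaining equation mentions Q.
Bind A := R; substituting into the one remaining equation that mentions A gives: r(h(R, e), h(c, h(e, Y1))) = r(h(r(r(5, c), h(Y2, e)), e), h(c, Y1)).
Delete trivial equation e = e.
Decompose r/2: h(R, e) = h(r(r(5, c), h(Y2, e)), e),  h(c, h(e, Y1)) = h(c, Y1).
Decompose h/2: R = r(r(5, c), h(Y2, e)),  e = e.
Bind R := r(r(5, c), h(Y2, e)); no other remaining equation mentions R. Substituting into the earlier binding gives A := r(r(5, c), h(Y2, e)).
Delete trivial equation e = e.
Decompose h/2: c = c,  h(e, Y1) = Y1.
Delete trivial equation c = c.
Occurs check fails: Y1 occurs in h(e, Y1); the equation Y1 = h(e, Y1) has no finite solution.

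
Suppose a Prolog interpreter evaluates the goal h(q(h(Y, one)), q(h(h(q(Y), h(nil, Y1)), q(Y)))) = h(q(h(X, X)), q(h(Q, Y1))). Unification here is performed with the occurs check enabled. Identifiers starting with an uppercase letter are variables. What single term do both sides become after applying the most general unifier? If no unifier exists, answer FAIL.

Decompose h/2: q(h(Y, one)) = q(h(X, X)),  q(h(h(q(Y), h(nil, Y1)), q(Y))) = q(h(Q, Y1)).
Decompose q/1: h(Y, one) = h(X, X).
Decompose h/2: Y = X,  one = X.
Bind Y := X; substituting into the one remaining equation that mentions Y gives: q(h(h(q(X), h(nil, Y1)), q(X))) = q(h(Q, Y1)).
Bind X := one; substituting into the remaining equation gives: q(h(h(q(one), h(nil, Y1)), q(one))) = q(h(Q, Y1)). Substituting into the earlier binding gives Y := one.
Decompose q/1: h(h(q(one), h(nil, Y1)), q(one)) = h(Q, Y1).
Decompose h/2: h(q(one), h(nil, Y1)) = Q,  q(one) = Y1.
Bind Q := h(q(one), h(nil, Y1)); no other remaining equation mentions Q.
Bind Y1 := q(one). Substituting into the earlier binding gives Q := h(q(one), h(nil, q(one))).
Applying the MGU to either side gives h(q(h(one, one)), q(h(h(q(one), h(nil, q(one))), q(one)))).

h(q(h(one, one)), q(h(h(q(one), h(nil, q(one))), q(one))))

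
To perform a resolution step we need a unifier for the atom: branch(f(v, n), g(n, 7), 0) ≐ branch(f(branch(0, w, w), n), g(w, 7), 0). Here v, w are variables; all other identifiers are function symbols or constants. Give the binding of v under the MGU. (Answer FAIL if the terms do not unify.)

branch(0, n, n)

Decompose branch/3: f(v, n) ≐ f(branch(0, w, w), n),  g(n, 7) ≐ g(w, 7),  0 ≐ 0.
Decompose f/2: v ≐ branch(0, w, w),  n ≐ n.
Bind v := branch(0, w, w); no other remaining equation mentions v.
Delete trivial equation n ≐ n.
Decompose g/2: n ≐ w,  7 ≐ 7.
Bind w := n; no other remaining equation mentions w. Substituting into the earlier binding gives v := branch(0, n, n).
Delete trivial equation 7 ≐ 7.
Delete trivial equation 0 ≐ 0.
MGU = { v := branch(0, n, n), w := n }, so v := branch(0, n, n).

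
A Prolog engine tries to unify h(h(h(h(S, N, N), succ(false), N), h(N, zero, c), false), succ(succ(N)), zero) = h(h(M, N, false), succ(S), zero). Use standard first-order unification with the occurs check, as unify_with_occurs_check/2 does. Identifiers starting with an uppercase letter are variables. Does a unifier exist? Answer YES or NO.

Decompose h/3: h(h(h(S, N, N), succ(false), N), h(N, zero, c), false) = h(M, N, false),  succ(succ(N)) = succ(S),  zero = zero.
Decompose h/3: h(h(S, N, N), succ(false), N) = M,  h(N, zero, c) = N,  false = false.
Bind M := h(h(S, N, N), succ(false), N); no other remaining equation mentions M.
Occurs check fails: N occurs in h(N, zero, c); the equation N = h(N, zero, c) has no finite solution.

NO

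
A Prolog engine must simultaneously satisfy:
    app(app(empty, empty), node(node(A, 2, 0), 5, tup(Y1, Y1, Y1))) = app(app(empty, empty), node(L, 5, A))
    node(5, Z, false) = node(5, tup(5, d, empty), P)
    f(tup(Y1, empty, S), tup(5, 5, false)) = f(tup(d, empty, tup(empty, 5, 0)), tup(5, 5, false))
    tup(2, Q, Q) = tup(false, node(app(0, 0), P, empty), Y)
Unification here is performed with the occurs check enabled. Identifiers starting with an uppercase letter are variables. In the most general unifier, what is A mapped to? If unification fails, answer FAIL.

Decompose app/2: app(empty, empty) = app(empty, empty),  node(node(A, 2, 0), 5, tup(Y1, Y1, Y1)) = node(L, 5, A).
Delete trivial equation app(empty, empty) = app(empty, empty).
Decompose node/3: node(A, 2, 0) = L,  5 = 5,  tup(Y1, Y1, Y1) = A.
Bind L := node(A, 2, 0); no other remaining equation mentions L.
Delete trivial equation 5 = 5.
Bind A := tup(Y1, Y1, Y1); no other remaining equation mentions A. Substituting into the earlier binding gives L := node(tup(Y1, Y1, Y1), 2, 0).
Decompose node/3: 5 = 5,  Z = tup(5, d, empty),  false = P.
Delete trivial equation 5 = 5.
Bind Z := tup(5, d, empty); no other remaining equation mentions Z.
Bind P := false; substituting into the one remaining equation that mentions P gives: tup(2, Q, Q) = tup(false, node(app(0, 0), false, empty), Y).
Decompose f/2: tup(Y1, empty, S) = tup(d, empty, tup(empty, 5, 0)),  tup(5, 5, false) = tup(5, 5, false).
Decompose tup/3: Y1 = d,  empty = empty,  S = tup(empty, 5, 0).
Bind Y1 := d; no other remaining equation mentions Y1. Substituting into the earlier bindings gives L := node(tup(d, d, d), 2, 0), A := tup(d, d, d).
Delete trivial equation empty = empty.
Bind S := tup(empty, 5, 0); no other remaining equation mentions S.
Delete trivial equation tup(5, 5, false) = tup(5, 5, false).
Decompose tup/3: 2 = false,  Q = node(app(0, 0), false, empty),  Q = Y.
Clash: constants 2 and false differ; no unifier exists.

FAIL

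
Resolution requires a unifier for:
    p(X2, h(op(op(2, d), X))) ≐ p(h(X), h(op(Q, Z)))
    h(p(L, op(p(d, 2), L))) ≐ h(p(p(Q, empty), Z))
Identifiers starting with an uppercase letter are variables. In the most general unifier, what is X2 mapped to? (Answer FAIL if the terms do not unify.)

Decompose p/2: X2 ≐ h(X),  h(op(op(2, d), X)) ≐ h(op(Q, Z)).
Bind X2 := h(X); no other remaining equation mentions X2.
Decompose h/1: op(op(2, d), X) ≐ op(Q, Z).
Decompose op/2: op(2, d) ≐ Q,  X ≐ Z.
Bind Q := op(2, d); substituting into the one remaining equation that mentions Q gives: h(p(L, op(p(d, 2), L))) ≐ h(p(p(op(2, d), empty), Z)).
Bind X := Z; no other remaining equation mentions X. Substituting into the earlier binding gives X2 := h(Z).
Decompose h/1: p(L, op(p(d, 2), L)) ≐ p(p(op(2, d), empty), Z).
Decompose p/2: L ≐ p(op(2, d), empty),  op(p(d, 2), L) ≐ Z.
Bind L := p(op(2, d), empty); substituting into the remaining equation gives: op(p(d, 2), p(op(2, d), empty)) ≐ Z.
Bind Z := op(p(d, 2), p(op(2, d), empty)). Substituting into the earlier bindings gives X2 := h(op(p(d, 2), p(op(2, d), empty))), X := op(p(d, 2), p(op(2, d), empty)).
MGU = { X2 := h(op(p(d, 2), p(op(2, d), empty))), Q := op(2, d), X := op(p(d, 2), p(op(2, d), empty)), L := p(op(2, d), empty), Z := op(p(d, 2), p(op(2, d), empty)) }, so X2 := h(op(p(d, 2), p(op(2, d), empty))).

h(op(p(d, 2), p(op(2, d), empty)))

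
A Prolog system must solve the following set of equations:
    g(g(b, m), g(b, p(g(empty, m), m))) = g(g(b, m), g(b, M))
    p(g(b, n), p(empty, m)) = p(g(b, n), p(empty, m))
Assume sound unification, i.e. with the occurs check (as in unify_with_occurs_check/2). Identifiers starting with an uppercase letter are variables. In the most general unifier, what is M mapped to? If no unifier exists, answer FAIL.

p(g(empty, m), m)

Decompose g/2: g(b, m) = g(b, m),  g(b, p(g(empty, m), m)) = g(b, M).
Delete trivial equation g(b, m) = g(b, m).
Decompose g/2: b = b,  p(g(empty, m), m) = M.
Delete trivial equation b = b.
Bind M := p(g(empty, m), m); no other remaining equation mentions M.
Delete trivial equation p(g(b, n), p(empty, m)) = p(g(b, n), p(empty, m)).
MGU = { M ↦ p(g(empty, m), m) }, so M ↦ p(g(empty, m), m).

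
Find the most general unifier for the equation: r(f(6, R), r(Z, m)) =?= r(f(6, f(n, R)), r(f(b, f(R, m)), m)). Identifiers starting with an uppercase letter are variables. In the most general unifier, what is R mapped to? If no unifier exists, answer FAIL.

FAIL

Decompose r/2: f(6, R) =?= f(6, f(n, R)),  r(Z, m) =?= r(f(b, f(R, m)), m).
Decompose f/2: 6 =?= 6,  R =?= f(n, R).
Delete trivial equation 6 =?= 6.
Occurs check fails: R occurs in f(n, R); the equation R =?= f(n, R) has no finite solution.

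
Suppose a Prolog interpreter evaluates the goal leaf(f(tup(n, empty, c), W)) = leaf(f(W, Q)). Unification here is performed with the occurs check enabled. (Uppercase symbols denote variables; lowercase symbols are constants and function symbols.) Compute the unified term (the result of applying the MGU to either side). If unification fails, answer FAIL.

Decompose leaf/1: f(tup(n, empty, c), W) = f(W, Q).
Decompose f/2: tup(n, empty, c) = W,  W = Q.
Bind W := tup(n, empty, c); substituting into the remaining equation gives: tup(n, empty, c) = Q.
Bind Q := tup(n, empty, c).
Applying the MGU to either side gives leaf(f(tup(n, empty, c), tup(n, empty, c))).

leaf(f(tup(n, empty, c), tup(n, empty, c)))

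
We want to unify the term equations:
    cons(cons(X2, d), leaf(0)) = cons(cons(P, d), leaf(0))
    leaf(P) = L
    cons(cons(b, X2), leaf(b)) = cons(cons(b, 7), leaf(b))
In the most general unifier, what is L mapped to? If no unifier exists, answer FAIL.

Decompose cons/2: cons(X2, d) = cons(P, d),  leaf(0) = leaf(0).
Decompose cons/2: X2 = P,  d = d.
Bind X2 := P; substituting into the one remaining equation that mentions X2 gives: cons(cons(b, P), leaf(b)) = cons(cons(b, 7), leaf(b)).
Delete trivial equation d = d.
Delete trivial equation leaf(0) = leaf(0).
Bind L := leaf(P); no other remaining equation mentions L.
Decompose cons/2: cons(b, P) = cons(b, 7),  leaf(b) = leaf(b).
Decompose cons/2: b = b,  P = 7.
Delete trivial equation b = b.
Bind P := 7; no other remaining equation mentions P. Substituting into the earlier bindings gives X2 := 7, L := leaf(7).
Delete trivial equation leaf(b) = leaf(b).
MGU = { X2 -> 7, L -> leaf(7), P -> 7 }, so L -> leaf(7).

leaf(7)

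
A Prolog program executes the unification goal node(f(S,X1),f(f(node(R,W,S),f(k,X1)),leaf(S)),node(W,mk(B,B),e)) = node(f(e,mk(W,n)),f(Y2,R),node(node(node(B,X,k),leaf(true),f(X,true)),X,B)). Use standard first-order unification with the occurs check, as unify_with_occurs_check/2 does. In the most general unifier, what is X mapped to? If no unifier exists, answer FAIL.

Decompose node/3: f(S,X1) = f(e,mk(W,n)),  f(f(node(R,W,S),f(k,X1)),leaf(S)) = f(Y2,R),  node(W,mk(B,B),e) = node(node(node(B,X,k),leaf(true),f(X,true)),X,B).
Decompose f/2: S = e,  X1 = mk(W,n).
Bind S := e; substituting into the one remaining equation that mentions S gives: f(f(node(R,W,e),f(k,X1)),leaf(e)) = f(Y2,R).
Bind X1 := mk(W,n); substituting into the one remaining equation that mentions X1 gives: f(f(node(R,W,e),f(k,mk(W,n))),leaf(e)) = f(Y2,R).
Decompose f/2: f(node(R,W,e),f(k,mk(W,n))) = Y2,  leaf(e) = R.
Bind Y2 := f(node(R,W,e),f(k,mk(W,n))); no other remaining equation mentions Y2.
Bind R := leaf(e); no other remaining equation mentions R. Substituting into the earlier binding gives Y2 := f(node(leaf(e),W,e),f(k,mk(W,n))).
Decompose node/3: W = node(node(B,X,k),leaf(true),f(X,true)),  mk(B,B) = X,  e = B.
Bind W := node(node(B,X,k),leaf(true),f(X,true)); no other remaining equation mentions W. Substituting into the earlier bindings gives X1 := mk(node(node(B,X,k),leaf(true),f(X,true)),n), Y2 := f(node(leaf(e),node(node(B,X,k),leaf(true),f(X,true)),e),f(k,mk(node(node(B,X,k),leaf(true),f(X,true)),n))).
Bind X := mk(B,B); no other remaining equation mentions X. Substituting into the earlier bindings gives X1 := mk(node(node(B,mk(B,B),k),leaf(true),f(mk(B,B),true)),n), Y2 := f(node(leaf(e),node(node(B,mk(B,B),k),leaf(true),f(mk(B,B),true)),e),f(k,mk(node(node(B,mk(B,B),k),leaf(true),f(mk(B,B),true)),n))), W := node(node(B,mk(B,B),k),leaf(true),f(mk(B,B),true)).
Bind B := e. Substituting into the earlier bindings gives X1 := mk(node(node(e,mk(e,e),k),leaf(true),f(mk(e,e),true)),n), Y2 := f(node(leaf(e),node(node(e,mk(e,e),k),leaf(true),f(mk(e,e),true)),e),f(k,mk(node(node(e,mk(e,e),k),leaf(true),f(mk(e,e),true)),n))), W := node(node(e,mk(e,e),k),leaf(true),f(mk(e,e),true)), X := mk(e,e).
MGU = { S ↦ e, X1 ↦ mk(node(node(e,mk(e,e),k),leaf(true),f(mk(e,e),true)),n), Y2 ↦ f(node(leaf(e),node(node(e,mk(e,e),k),leaf(true),f(mk(e,e),true)),e),f(k,mk(node(node(e,mk(e,e),k),leaf(true),f(mk(e,e),true)),n))), R ↦ leaf(e), W ↦ node(node(e,mk(e,e),k),leaf(true),f(mk(e,e),true)), X ↦ mk(e,e), B ↦ e }, so X ↦ mk(e,e).

mk(e,e)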